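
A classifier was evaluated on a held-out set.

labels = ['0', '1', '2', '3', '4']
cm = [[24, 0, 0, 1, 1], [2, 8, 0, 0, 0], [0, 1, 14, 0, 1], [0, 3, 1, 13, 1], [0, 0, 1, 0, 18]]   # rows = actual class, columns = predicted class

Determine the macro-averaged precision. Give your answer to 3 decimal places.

Per-class precision (TP/(TP+FP)):
  0: TP=24, FP=2+0+0+0=2 → 24/26 = 0.9231
  1: TP=8, FP=0+1+3+0=4 → 8/12 = 0.6667
  2: TP=14, FP=0+0+1+1=2 → 14/16 = 0.8750
  3: TP=13, FP=1+0+0+0=1 → 13/14 = 0.9286
  4: TP=18, FP=1+0+1+1=3 → 18/21 = 0.8571
Macro-precision = mean = (0.9231 + 0.6667 + 0.8750 + 0.9286 + 0.8571) / 5 = 0.850

0.850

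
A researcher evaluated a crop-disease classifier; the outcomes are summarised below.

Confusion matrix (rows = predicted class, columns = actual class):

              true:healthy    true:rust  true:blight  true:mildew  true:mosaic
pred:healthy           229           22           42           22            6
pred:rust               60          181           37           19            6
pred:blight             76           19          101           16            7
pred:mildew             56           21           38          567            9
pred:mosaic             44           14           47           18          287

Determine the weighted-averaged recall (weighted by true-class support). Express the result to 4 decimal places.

Per-class recall (TP/(TP+FN)):
  healthy: TP=229, FN=60+76+56+44=236 → 229/465 = 0.49247
  rust: TP=181, FN=22+19+21+14=76 → 181/257 = 0.70428
  blight: TP=101, FN=42+37+38+47=164 → 101/265 = 0.38113
  mildew: TP=567, FN=22+19+16+18=75 → 567/642 = 0.88318
  mosaic: TP=287, FN=6+6+7+9=28 → 287/315 = 0.91111
Weighted-recall = Σ (supportᵢ/N)·recallᵢ with N=1944: (465/1944)·0.49247 + (257/1944)·0.70428 + (265/1944)·0.38113 + (642/1944)·0.88318 + (315/1944)·0.91111 = 0.7022

0.7022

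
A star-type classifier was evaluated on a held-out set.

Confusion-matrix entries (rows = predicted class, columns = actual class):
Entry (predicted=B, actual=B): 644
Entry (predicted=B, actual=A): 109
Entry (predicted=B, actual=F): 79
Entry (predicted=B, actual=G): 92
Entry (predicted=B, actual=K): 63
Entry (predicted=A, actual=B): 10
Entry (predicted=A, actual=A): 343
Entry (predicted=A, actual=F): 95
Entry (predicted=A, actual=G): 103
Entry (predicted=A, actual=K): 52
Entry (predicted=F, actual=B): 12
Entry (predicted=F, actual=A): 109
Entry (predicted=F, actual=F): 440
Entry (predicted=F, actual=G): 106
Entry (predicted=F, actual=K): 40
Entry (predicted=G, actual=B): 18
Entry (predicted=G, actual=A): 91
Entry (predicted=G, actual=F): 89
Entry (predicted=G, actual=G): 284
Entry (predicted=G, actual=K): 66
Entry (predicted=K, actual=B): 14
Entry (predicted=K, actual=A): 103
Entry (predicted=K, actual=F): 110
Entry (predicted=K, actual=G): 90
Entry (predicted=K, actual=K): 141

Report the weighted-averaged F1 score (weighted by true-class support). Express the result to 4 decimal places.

0.5521

Per-class F1 score (2·TP/(2·TP+FP+FN)):
  B: TP=644, FP=109+79+92+63=343, FN=10+12+18+14=54 → 1288/1685 = 0.76439
  A: TP=343, FP=10+95+103+52=260, FN=109+109+91+103=412 → 686/1358 = 0.50515
  F: TP=440, FP=12+109+106+40=267, FN=79+95+89+110=373 → 880/1520 = 0.57895
  G: TP=284, FP=18+91+89+66=264, FN=92+103+106+90=391 → 568/1223 = 0.46443
  K: TP=141, FP=14+103+110+90=317, FN=63+52+40+66=221 → 282/820 = 0.34390
Weighted-F1 score = Σ (supportᵢ/N)·F1 scoreᵢ with N=3303: (698/3303)·0.76439 + (755/3303)·0.50515 + (813/3303)·0.57895 + (675/3303)·0.46443 + (362/3303)·0.34390 = 0.5521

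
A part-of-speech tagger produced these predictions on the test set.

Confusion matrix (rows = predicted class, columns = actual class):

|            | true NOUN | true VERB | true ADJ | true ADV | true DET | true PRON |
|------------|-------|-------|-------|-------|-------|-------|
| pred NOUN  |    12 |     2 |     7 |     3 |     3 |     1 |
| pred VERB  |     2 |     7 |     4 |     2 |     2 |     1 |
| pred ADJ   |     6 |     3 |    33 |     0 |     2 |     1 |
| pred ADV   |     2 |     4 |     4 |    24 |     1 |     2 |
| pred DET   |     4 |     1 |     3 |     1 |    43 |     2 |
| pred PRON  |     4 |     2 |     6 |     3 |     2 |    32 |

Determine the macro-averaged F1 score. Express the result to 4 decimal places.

Per-class F1 score (2·TP/(2·TP+FP+FN)):
  NOUN: TP=12, FP=2+7+3+3+1=16, FN=2+6+2+4+4=18 → 24/58 = 0.41379
  VERB: TP=7, FP=2+4+2+2+1=11, FN=2+3+4+1+2=12 → 14/37 = 0.37838
  ADJ: TP=33, FP=6+3+0+2+1=12, FN=7+4+4+3+6=24 → 66/102 = 0.64706
  ADV: TP=24, FP=2+4+4+1+2=13, FN=3+2+0+1+3=9 → 48/70 = 0.68571
  DET: TP=43, FP=4+1+3+1+2=11, FN=3+2+2+1+2=10 → 86/107 = 0.80374
  PRON: TP=32, FP=4+2+6+3+2=17, FN=1+1+1+2+2=7 → 64/88 = 0.72727
Macro-F1 score = mean = (0.41379 + 0.37838 + 0.64706 + 0.68571 + 0.80374 + 0.72727) / 6 = 0.6093

0.6093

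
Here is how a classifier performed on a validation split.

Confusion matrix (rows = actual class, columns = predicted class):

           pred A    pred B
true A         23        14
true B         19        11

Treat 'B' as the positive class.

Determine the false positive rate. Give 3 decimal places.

FPR = FP/(FP+TN) = 14/(14+23) = 0.378

0.378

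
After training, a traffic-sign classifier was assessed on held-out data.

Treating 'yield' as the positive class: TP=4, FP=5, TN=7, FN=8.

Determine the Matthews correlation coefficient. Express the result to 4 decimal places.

-0.0861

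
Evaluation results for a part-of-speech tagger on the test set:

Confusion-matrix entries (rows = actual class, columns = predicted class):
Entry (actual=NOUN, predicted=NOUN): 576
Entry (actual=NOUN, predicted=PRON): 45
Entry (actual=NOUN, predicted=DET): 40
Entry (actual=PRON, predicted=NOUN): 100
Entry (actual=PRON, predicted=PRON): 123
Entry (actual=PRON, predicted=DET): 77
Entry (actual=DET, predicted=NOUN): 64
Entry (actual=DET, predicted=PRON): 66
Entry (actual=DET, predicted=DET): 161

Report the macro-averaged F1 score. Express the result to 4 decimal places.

0.6163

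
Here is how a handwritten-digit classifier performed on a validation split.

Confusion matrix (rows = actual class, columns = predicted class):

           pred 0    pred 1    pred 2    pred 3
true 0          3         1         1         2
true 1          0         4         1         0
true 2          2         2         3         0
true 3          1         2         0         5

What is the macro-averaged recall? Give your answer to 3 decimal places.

Per-class recall (TP/(TP+FN)):
  0: TP=3, FN=1+1+2=4 → 3/7 = 0.4286
  1: TP=4, FN=0+1+0=1 → 4/5 = 0.8000
  2: TP=3, FN=2+2+0=4 → 3/7 = 0.4286
  3: TP=5, FN=1+2+0=3 → 5/8 = 0.6250
Macro-recall = mean = (0.4286 + 0.8000 + 0.4286 + 0.6250) / 4 = 0.571

0.571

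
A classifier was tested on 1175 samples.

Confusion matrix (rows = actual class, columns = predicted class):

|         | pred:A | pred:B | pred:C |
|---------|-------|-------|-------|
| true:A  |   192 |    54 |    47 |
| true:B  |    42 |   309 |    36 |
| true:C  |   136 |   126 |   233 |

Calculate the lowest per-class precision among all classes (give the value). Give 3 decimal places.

0.519

Per-class precision (TP/(TP+FP)):
  A: TP=192, FP=42+136=178 → 192/370 = 0.5189
  B: TP=309, FP=54+126=180 → 309/489 = 0.6319
  C: TP=233, FP=47+36=83 → 233/316 = 0.7373
Lowest is class 'A' with precision = 0.519.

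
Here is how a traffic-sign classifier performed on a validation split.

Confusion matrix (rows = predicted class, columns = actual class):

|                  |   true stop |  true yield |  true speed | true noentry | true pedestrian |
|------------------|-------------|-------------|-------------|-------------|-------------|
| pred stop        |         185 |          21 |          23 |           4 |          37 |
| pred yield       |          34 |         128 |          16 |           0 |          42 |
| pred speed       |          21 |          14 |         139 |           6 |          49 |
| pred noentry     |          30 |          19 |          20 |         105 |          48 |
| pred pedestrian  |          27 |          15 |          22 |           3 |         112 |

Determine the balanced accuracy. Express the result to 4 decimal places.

0.6366

Balanced accuracy = mean of per-class recall.
  stop: recall = 185/297 = 0.62290
  yield: recall = 128/197 = 0.64975
  speed: recall = 139/220 = 0.63182
  noentry: recall = 105/118 = 0.88983
  pedestrian: recall = 112/288 = 0.38889
Mean = (0.62290 + 0.64975 + 0.63182 + 0.88983 + 0.38889) / 5 = 0.6366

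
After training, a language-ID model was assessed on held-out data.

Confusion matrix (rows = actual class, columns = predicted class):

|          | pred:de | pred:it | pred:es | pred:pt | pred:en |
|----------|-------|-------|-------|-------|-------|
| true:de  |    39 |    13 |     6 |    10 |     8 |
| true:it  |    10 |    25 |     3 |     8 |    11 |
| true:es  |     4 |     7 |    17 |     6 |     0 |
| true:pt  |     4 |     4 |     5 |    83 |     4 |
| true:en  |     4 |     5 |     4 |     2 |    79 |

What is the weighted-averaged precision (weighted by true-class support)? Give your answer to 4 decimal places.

Per-class precision (TP/(TP+FP)):
  de: TP=39, FP=10+4+4+4=22 → 39/61 = 0.63934
  it: TP=25, FP=13+7+4+5=29 → 25/54 = 0.46296
  es: TP=17, FP=6+3+5+4=18 → 17/35 = 0.48571
  pt: TP=83, FP=10+8+6+2=26 → 83/109 = 0.76147
  en: TP=79, FP=8+11+0+4=23 → 79/102 = 0.77451
Weighted-precision = Σ (supportᵢ/N)·precisionᵢ with N=361: (76/361)·0.63934 + (57/361)·0.46296 + (34/361)·0.48571 + (100/361)·0.76147 + (94/361)·0.77451 = 0.6660

0.6660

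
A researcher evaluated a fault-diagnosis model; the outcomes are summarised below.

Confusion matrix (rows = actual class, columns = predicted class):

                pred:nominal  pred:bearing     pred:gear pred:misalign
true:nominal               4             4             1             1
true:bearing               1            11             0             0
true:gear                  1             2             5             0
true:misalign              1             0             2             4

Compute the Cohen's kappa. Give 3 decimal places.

0.517

Observed agreement pₒ = trace/N = 24/37 = 0.6486
Expected agreement pₑ = Σ (rowᵢ·colᵢ)/N² = (10·7 + 12·17 + 8·8 + 7·5)/37² = 0.2725
κ = (pₒ − pₑ)/(1 − pₑ) = (0.6486 − 0.2725)/(1 − 0.2725) = 0.517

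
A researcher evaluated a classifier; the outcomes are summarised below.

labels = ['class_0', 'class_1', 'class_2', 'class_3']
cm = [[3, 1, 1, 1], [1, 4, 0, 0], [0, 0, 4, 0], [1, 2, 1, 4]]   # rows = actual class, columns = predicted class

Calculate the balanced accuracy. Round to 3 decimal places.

Balanced accuracy = mean of per-class recall.
  class_0: recall = 3/6 = 0.5000
  class_1: recall = 4/5 = 0.8000
  class_2: recall = 4/4 = 1.0000
  class_3: recall = 4/8 = 0.5000
Mean = (0.5000 + 0.8000 + 1.0000 + 0.5000) / 4 = 0.700

0.700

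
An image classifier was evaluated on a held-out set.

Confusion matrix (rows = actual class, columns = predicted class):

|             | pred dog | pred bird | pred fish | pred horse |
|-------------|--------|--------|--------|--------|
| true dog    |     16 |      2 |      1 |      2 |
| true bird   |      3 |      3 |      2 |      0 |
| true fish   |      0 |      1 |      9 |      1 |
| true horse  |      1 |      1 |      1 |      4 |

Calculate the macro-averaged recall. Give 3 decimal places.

0.632

Per-class recall (TP/(TP+FN)):
  dog: TP=16, FN=2+1+2=5 → 16/21 = 0.7619
  bird: TP=3, FN=3+2+0=5 → 3/8 = 0.3750
  fish: TP=9, FN=0+1+1=2 → 9/11 = 0.8182
  horse: TP=4, FN=1+1+1=3 → 4/7 = 0.5714
Macro-recall = mean = (0.7619 + 0.3750 + 0.8182 + 0.5714) / 4 = 0.632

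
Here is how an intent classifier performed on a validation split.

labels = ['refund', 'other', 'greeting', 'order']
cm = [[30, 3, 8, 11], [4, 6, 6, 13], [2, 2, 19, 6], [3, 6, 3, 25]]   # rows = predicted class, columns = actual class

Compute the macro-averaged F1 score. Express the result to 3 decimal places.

Per-class F1 score (2·TP/(2·TP+FP+FN)):
  refund: TP=30, FP=3+8+11=22, FN=4+2+3=9 → 60/91 = 0.6593
  other: TP=6, FP=4+6+13=23, FN=3+2+6=11 → 12/46 = 0.2609
  greeting: TP=19, FP=2+2+6=10, FN=8+6+3=17 → 38/65 = 0.5846
  order: TP=25, FP=3+6+3=12, FN=11+13+6=30 → 50/92 = 0.5435
Macro-F1 score = mean = (0.6593 + 0.2609 + 0.5846 + 0.5435) / 4 = 0.512

0.512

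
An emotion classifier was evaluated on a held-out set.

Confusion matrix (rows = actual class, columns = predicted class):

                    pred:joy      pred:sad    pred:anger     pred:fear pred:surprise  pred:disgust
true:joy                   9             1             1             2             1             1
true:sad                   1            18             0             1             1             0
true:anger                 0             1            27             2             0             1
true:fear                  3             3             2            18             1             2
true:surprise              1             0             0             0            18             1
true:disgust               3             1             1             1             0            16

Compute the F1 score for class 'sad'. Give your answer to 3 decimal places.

One-vs-rest for 'sad': TP = diagonal; FP = other classes predicted 'sad'; FN = 'sad' predicted as other.
F1 score = 2·TP/(2·TP+FP+FN).
sad: TP=18, FP=1+1+3+0+1=6, FN=1+0+1+1+0=3 → 36/45 = 0.8000

0.800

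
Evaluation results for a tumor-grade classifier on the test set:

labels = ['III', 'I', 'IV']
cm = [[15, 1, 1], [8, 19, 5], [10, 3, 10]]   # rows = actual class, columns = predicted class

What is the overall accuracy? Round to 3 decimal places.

0.611

Accuracy = trace / total = (15+19+10=44) / 72 = 44/72 = 0.611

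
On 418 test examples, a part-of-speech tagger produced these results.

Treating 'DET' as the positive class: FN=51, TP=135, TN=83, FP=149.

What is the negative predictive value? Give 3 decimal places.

NPV = TN/(TN+FN) = 83/(83+51) = 0.619

0.619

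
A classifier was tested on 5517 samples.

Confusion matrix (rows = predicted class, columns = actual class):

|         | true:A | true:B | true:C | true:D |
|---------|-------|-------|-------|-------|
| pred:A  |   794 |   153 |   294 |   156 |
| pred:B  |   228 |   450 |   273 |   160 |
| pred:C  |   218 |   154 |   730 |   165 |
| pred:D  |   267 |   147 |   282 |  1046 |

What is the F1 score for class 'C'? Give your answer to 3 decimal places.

Treat 'C' as positive and all other classes as negative.
F1 score = 2·TP/(2·TP+FP+FN).
C: TP=730, FP=218+154+165=537, FN=294+273+282=849 → 1460/2846 = 0.5130

0.513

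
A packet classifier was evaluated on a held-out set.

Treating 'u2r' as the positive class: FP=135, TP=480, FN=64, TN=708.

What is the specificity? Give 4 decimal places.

0.8399

Specificity = TN/(TN+FP) = 708/(708+135) = 0.8399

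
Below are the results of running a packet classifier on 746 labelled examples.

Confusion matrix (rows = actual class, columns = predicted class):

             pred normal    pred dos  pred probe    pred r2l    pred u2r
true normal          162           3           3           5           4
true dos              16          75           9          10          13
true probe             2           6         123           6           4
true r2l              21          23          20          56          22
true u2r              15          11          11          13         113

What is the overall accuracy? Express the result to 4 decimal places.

0.7091

Accuracy = trace / total = (162+75+123+56+113=529) / 746 = 529/746 = 0.7091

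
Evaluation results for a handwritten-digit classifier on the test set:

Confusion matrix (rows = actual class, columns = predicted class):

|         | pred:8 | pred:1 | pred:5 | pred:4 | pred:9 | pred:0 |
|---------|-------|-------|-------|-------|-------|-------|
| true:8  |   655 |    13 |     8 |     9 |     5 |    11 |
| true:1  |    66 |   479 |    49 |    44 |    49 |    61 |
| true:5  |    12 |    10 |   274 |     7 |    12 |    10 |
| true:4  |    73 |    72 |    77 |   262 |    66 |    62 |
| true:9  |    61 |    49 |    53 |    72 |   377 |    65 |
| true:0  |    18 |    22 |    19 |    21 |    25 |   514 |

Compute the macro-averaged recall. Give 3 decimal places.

Per-class recall (TP/(TP+FN)):
  8: TP=655, FN=13+8+9+5+11=46 → 655/701 = 0.9344
  1: TP=479, FN=66+49+44+49+61=269 → 479/748 = 0.6404
  5: TP=274, FN=12+10+7+12+10=51 → 274/325 = 0.8431
  4: TP=262, FN=73+72+77+66+62=350 → 262/612 = 0.4281
  9: TP=377, FN=61+49+53+72+65=300 → 377/677 = 0.5569
  0: TP=514, FN=18+22+19+21+25=105 → 514/619 = 0.8304
Macro-recall = mean = (0.9344 + 0.6404 + 0.8431 + 0.4281 + 0.5569 + 0.8304) / 6 = 0.706

0.706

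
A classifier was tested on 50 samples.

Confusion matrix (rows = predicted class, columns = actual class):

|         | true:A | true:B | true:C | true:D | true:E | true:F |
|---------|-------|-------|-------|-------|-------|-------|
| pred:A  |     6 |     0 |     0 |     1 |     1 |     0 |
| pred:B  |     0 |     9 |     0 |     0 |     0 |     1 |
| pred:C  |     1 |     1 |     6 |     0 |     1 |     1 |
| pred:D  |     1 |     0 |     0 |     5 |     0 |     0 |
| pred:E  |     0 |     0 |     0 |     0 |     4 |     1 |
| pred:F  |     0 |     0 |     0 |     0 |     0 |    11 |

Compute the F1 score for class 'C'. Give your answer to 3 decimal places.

0.750

One-vs-rest for 'C': TP = diagonal; FP = other classes predicted 'C'; FN = 'C' predicted as other.
F1 score = 2·TP/(2·TP+FP+FN).
C: TP=6, FP=1+1+0+1+1=4, FN=0+0+0+0+0=0 → 12/16 = 0.7500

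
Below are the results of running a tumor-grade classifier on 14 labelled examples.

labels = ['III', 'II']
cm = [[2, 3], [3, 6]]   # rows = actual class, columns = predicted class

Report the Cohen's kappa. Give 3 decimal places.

Observed agreement pₒ = trace/N = 8/14 = 0.5714
Expected agreement pₑ = Σ (rowᵢ·colᵢ)/N² = (5·5 + 9·9)/14² = 0.5408
κ = (pₒ − pₑ)/(1 − pₑ) = (0.5714 − 0.5408)/(1 − 0.5408) = 0.067

0.067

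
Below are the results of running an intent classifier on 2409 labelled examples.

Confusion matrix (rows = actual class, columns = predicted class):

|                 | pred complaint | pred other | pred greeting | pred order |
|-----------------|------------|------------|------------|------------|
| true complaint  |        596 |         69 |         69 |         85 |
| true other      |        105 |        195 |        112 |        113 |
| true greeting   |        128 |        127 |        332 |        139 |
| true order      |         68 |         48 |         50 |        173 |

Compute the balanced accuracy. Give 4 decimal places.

Balanced accuracy = mean of per-class recall.
  complaint: recall = 596/819 = 0.72772
  other: recall = 195/525 = 0.37143
  greeting: recall = 332/726 = 0.45730
  order: recall = 173/339 = 0.51032
Mean = (0.72772 + 0.37143 + 0.45730 + 0.51032) / 4 = 0.5167

0.5167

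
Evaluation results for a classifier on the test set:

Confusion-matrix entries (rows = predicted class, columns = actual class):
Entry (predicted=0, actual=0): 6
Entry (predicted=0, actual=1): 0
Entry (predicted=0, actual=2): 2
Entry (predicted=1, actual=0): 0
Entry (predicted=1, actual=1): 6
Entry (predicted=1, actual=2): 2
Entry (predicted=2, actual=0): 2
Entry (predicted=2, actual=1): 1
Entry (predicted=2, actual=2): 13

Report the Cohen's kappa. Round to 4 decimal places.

Observed agreement pₒ = trace/N = 25/32 = 0.78125
Expected agreement pₑ = Σ (rowᵢ·colᵢ)/N² = (8·8 + 7·8 + 17·16)/32² = 0.38281
κ = (pₒ − pₑ)/(1 − pₑ) = (0.78125 − 0.38281)/(1 − 0.38281) = 0.6456

0.6456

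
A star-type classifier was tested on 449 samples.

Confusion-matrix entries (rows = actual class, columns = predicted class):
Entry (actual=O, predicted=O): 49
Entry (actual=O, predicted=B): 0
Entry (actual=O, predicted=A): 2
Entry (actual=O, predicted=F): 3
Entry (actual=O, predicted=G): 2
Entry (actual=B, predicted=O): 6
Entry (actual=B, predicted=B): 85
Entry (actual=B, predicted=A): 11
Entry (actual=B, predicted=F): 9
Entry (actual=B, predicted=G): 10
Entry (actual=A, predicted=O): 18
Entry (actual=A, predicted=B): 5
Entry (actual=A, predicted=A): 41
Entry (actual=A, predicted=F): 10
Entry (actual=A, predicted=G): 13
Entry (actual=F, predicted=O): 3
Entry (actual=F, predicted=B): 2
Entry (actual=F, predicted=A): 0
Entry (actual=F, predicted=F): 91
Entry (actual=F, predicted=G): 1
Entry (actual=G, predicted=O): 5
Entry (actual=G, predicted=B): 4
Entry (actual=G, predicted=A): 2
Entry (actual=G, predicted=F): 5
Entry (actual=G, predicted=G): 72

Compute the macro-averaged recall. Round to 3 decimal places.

0.761

Per-class recall (TP/(TP+FN)):
  O: TP=49, FN=0+2+3+2=7 → 49/56 = 0.8750
  B: TP=85, FN=6+11+9+10=36 → 85/121 = 0.7025
  A: TP=41, FN=18+5+10+13=46 → 41/87 = 0.4713
  F: TP=91, FN=3+2+0+1=6 → 91/97 = 0.9381
  G: TP=72, FN=5+4+2+5=16 → 72/88 = 0.8182
Macro-recall = mean = (0.8750 + 0.7025 + 0.4713 + 0.9381 + 0.8182) / 5 = 0.761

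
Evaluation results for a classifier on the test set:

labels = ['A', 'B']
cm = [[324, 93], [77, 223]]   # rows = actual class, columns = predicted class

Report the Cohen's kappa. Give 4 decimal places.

Observed agreement pₒ = trace/N = 547/717 = 0.76290
Expected agreement pₑ = Σ (rowᵢ·colᵢ)/N² = (417·401 + 300·316)/717² = 0.50967
κ = (pₒ − pₑ)/(1 − pₑ) = (0.76290 − 0.50967)/(1 − 0.50967) = 0.5164

0.5164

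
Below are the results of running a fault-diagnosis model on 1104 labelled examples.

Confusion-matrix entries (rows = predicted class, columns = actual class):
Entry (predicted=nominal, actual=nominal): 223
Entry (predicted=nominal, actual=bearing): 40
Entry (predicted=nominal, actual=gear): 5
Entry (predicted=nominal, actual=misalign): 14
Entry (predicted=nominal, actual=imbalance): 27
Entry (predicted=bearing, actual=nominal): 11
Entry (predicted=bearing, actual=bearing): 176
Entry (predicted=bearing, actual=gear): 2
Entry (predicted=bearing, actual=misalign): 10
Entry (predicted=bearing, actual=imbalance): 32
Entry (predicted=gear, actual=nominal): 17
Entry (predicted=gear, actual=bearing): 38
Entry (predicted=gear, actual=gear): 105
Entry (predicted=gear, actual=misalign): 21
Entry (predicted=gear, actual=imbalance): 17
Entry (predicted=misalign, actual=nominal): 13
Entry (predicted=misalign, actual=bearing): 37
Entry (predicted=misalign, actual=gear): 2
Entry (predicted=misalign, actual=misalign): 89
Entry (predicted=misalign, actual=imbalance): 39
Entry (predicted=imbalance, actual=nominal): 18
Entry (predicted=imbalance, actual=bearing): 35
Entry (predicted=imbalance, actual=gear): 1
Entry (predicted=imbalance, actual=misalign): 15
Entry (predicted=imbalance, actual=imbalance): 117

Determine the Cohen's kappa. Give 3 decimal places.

Observed agreement pₒ = trace/N = 710/1104 = 0.6431
Expected agreement pₑ = Σ (rowᵢ·colᵢ)/N² = (282·309 + 326·231 + 115·198 + 149·180 + 232·186)/1104² = 0.2094
κ = (pₒ − pₑ)/(1 − pₑ) = (0.6431 − 0.2094)/(1 − 0.2094) = 0.549

0.549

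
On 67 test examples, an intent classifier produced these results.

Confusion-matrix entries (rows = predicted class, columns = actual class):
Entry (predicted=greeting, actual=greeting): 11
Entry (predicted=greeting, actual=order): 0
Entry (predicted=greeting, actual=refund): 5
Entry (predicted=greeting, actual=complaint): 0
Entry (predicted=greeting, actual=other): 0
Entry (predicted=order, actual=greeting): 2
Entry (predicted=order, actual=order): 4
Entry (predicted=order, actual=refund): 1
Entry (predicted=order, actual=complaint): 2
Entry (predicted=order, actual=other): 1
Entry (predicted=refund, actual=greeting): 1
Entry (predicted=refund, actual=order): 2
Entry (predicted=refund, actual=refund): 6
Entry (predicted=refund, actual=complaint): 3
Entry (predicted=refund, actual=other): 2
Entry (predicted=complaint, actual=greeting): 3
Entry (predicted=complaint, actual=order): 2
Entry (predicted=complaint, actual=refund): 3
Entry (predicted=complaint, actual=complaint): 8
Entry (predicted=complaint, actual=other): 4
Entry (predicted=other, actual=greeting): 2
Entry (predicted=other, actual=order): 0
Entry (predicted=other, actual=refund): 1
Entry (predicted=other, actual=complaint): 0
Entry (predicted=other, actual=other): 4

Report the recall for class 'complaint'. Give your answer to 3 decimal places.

One-vs-rest for 'complaint': TP = diagonal; FP = other classes predicted 'complaint'; FN = 'complaint' predicted as other.
recall = TP/(TP+FN).
complaint: TP=8, FN=0+2+3+0=5 → 8/13 = 0.6154

0.615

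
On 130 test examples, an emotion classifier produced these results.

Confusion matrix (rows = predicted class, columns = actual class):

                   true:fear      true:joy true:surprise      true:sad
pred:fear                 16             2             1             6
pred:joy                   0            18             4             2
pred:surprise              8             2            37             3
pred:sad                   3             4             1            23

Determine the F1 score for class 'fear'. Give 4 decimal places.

0.6154

Take TP from the diagonal, FP from the rest of the 'fear' prediction marginal, FN from the rest of the 'fear' actual marginal.
F1 score = 2·TP/(2·TP+FP+FN).
fear: TP=16, FP=2+1+6=9, FN=0+8+3=11 → 32/52 = 0.61538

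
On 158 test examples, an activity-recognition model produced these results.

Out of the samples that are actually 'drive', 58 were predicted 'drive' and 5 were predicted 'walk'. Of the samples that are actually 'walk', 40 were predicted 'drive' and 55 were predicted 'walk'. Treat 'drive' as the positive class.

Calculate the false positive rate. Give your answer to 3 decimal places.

0.421

FPR = FP/(FP+TN) = 40/(40+55) = 0.421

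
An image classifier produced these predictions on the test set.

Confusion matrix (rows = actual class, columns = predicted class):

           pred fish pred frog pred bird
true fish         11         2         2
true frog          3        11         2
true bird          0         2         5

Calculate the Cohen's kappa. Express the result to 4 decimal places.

Observed agreement pₒ = trace/N = 27/38 = 0.71053
Expected agreement pₑ = Σ (rowᵢ·colᵢ)/N² = (15·14 + 16·15 + 7·9)/38² = 0.35526
κ = (pₒ − pₑ)/(1 − pₑ) = (0.71053 − 0.35526)/(1 − 0.35526) = 0.5510

0.5510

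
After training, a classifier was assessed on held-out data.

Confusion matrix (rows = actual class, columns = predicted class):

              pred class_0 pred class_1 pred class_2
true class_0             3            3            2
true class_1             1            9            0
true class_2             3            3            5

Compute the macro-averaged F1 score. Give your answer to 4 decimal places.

0.5585

Per-class F1 score (2·TP/(2·TP+FP+FN)):
  class_0: TP=3, FP=1+3=4, FN=3+2=5 → 6/15 = 0.40000
  class_1: TP=9, FP=3+3=6, FN=1+0=1 → 18/25 = 0.72000
  class_2: TP=5, FP=2+0=2, FN=3+3=6 → 10/18 = 0.55556
Macro-F1 score = mean = (0.40000 + 0.72000 + 0.55556) / 3 = 0.5585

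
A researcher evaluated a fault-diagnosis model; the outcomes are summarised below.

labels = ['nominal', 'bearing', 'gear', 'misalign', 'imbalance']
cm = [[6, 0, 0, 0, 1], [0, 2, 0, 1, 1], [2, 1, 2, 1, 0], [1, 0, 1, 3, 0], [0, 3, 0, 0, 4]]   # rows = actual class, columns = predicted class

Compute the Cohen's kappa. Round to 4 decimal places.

Observed agreement pₒ = trace/N = 17/29 = 0.58621
Expected agreement pₑ = Σ (rowᵢ·colᵢ)/N² = (7·9 + 4·6 + 6·3 + 5·5 + 7·6)/29² = 0.20452
κ = (pₒ − pₑ)/(1 − pₑ) = (0.58621 − 0.20452)/(1 − 0.20452) = 0.4798

0.4798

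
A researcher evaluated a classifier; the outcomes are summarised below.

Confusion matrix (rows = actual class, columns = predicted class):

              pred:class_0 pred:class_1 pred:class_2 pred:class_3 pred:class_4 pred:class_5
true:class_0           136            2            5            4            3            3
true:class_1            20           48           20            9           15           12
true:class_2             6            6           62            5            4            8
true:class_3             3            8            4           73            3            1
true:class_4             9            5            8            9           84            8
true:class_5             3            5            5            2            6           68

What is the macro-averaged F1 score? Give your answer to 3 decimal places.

Per-class F1 score (2·TP/(2·TP+FP+FN)):
  class_0: TP=136, FP=20+6+3+9+3=41, FN=2+5+4+3+3=17 → 272/330 = 0.8242
  class_1: TP=48, FP=2+6+8+5+5=26, FN=20+20+9+15+12=76 → 96/198 = 0.4848
  class_2: TP=62, FP=5+20+4+8+5=42, FN=6+6+5+4+8=29 → 124/195 = 0.6359
  class_3: TP=73, FP=4+9+5+9+2=29, FN=3+8+4+3+1=19 → 146/194 = 0.7526
  class_4: TP=84, FP=3+15+4+3+6=31, FN=9+5+8+9+8=39 → 168/238 = 0.7059
  class_5: TP=68, FP=3+12+8+1+8=32, FN=3+5+5+2+6=21 → 136/189 = 0.7196
Macro-F1 score = mean = (0.8242 + 0.4848 + 0.6359 + 0.7526 + 0.7059 + 0.7196) / 6 = 0.687

0.687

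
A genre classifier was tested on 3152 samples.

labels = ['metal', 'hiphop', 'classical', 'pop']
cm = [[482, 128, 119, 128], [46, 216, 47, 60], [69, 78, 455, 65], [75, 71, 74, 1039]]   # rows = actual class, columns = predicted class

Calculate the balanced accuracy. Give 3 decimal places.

Balanced accuracy = mean of per-class recall.
  metal: recall = 482/857 = 0.5624
  hiphop: recall = 216/369 = 0.5854
  classical: recall = 455/667 = 0.6822
  pop: recall = 1039/1259 = 0.8253
Mean = (0.5624 + 0.5854 + 0.6822 + 0.8253) / 4 = 0.664

0.664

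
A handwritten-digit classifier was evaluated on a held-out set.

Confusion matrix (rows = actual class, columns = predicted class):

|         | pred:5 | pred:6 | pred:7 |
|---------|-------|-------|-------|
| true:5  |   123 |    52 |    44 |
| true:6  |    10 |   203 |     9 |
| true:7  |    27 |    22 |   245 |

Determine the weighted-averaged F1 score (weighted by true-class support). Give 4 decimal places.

0.7702

Per-class F1 score (2·TP/(2·TP+FP+FN)):
  5: TP=123, FP=10+27=37, FN=52+44=96 → 246/379 = 0.64908
  6: TP=203, FP=52+22=74, FN=10+9=19 → 406/499 = 0.81363
  7: TP=245, FP=44+9=53, FN=27+22=49 → 490/592 = 0.82770
Weighted-F1 score = Σ (supportᵢ/N)·F1 scoreᵢ with N=735: (219/735)·0.64908 + (222/735)·0.81363 + (294/735)·0.82770 = 0.7702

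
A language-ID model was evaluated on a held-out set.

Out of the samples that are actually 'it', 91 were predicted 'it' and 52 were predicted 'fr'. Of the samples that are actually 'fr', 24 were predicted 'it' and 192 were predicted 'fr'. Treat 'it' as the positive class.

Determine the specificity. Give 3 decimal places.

Specificity = TN/(TN+FP) = 192/(192+24) = 0.889

0.889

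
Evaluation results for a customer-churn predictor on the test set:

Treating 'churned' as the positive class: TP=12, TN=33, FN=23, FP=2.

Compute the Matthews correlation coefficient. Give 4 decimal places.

0.3571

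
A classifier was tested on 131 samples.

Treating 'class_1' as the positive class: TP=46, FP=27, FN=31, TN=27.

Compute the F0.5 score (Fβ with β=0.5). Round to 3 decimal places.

0.623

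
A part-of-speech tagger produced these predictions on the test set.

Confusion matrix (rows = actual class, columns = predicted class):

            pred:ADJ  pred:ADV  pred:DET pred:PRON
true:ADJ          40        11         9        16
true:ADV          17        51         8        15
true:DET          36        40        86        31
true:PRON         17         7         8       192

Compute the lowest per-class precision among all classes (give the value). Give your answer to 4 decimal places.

0.3636

Per-class precision (TP/(TP+FP)):
  ADJ: TP=40, FP=17+36+17=70 → 40/110 = 0.36364
  ADV: TP=51, FP=11+40+7=58 → 51/109 = 0.46789
  DET: TP=86, FP=9+8+8=25 → 86/111 = 0.77477
  PRON: TP=192, FP=16+15+31=62 → 192/254 = 0.75591
Lowest is class 'ADJ' with precision = 0.3636.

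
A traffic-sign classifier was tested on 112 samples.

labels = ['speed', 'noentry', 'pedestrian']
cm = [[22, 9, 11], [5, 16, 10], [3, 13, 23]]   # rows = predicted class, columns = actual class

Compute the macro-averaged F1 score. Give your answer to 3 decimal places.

Per-class F1 score (2·TP/(2·TP+FP+FN)):
  speed: TP=22, FP=9+11=20, FN=5+3=8 → 44/72 = 0.6111
  noentry: TP=16, FP=5+10=15, FN=9+13=22 → 32/69 = 0.4638
  pedestrian: TP=23, FP=3+13=16, FN=11+10=21 → 46/83 = 0.5542
Macro-F1 score = mean = (0.6111 + 0.4638 + 0.5542) / 3 = 0.543

0.543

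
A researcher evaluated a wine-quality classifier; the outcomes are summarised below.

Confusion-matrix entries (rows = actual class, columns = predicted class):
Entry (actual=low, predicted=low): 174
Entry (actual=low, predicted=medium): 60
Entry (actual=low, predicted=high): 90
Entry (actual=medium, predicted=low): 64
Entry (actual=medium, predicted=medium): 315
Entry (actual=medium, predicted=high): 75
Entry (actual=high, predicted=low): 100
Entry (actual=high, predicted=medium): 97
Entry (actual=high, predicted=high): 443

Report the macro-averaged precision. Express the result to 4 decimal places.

0.6369

Per-class precision (TP/(TP+FP)):
  low: TP=174, FP=64+100=164 → 174/338 = 0.51479
  medium: TP=315, FP=60+97=157 → 315/472 = 0.66737
  high: TP=443, FP=90+75=165 → 443/608 = 0.72862
Macro-precision = mean = (0.51479 + 0.66737 + 0.72862) / 3 = 0.6369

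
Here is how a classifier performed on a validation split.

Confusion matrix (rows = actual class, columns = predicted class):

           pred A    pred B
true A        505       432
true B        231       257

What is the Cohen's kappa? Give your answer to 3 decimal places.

0.060

Observed agreement pₒ = trace/N = 762/1425 = 0.5347
Expected agreement pₑ = Σ (rowᵢ·colᵢ)/N² = (937·736 + 488·689)/1425² = 0.5052
κ = (pₒ − pₑ)/(1 − pₑ) = (0.5347 − 0.5052)/(1 − 0.5052) = 0.060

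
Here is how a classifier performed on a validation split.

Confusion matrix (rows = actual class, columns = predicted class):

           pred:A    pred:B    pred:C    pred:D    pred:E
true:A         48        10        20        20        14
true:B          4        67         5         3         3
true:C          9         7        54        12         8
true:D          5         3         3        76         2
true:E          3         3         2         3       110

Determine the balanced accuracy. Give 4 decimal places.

Balanced accuracy = mean of per-class recall.
  A: recall = 48/112 = 0.42857
  B: recall = 67/82 = 0.81707
  C: recall = 54/90 = 0.60000
  D: recall = 76/89 = 0.85393
  E: recall = 110/121 = 0.90909
Mean = (0.42857 + 0.81707 + 0.60000 + 0.85393 + 0.90909) / 5 = 0.7217

0.7217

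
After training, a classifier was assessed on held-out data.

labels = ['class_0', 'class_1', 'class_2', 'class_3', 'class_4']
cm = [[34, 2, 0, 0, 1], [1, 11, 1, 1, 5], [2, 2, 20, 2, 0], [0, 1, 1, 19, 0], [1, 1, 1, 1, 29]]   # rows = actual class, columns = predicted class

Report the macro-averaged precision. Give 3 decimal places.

0.813

Per-class precision (TP/(TP+FP)):
  class_0: TP=34, FP=1+2+0+1=4 → 34/38 = 0.8947
  class_1: TP=11, FP=2+2+1+1=6 → 11/17 = 0.6471
  class_2: TP=20, FP=0+1+1+1=3 → 20/23 = 0.8696
  class_3: TP=19, FP=0+1+2+1=4 → 19/23 = 0.8261
  class_4: TP=29, FP=1+5+0+0=6 → 29/35 = 0.8286
Macro-precision = mean = (0.8947 + 0.6471 + 0.8696 + 0.8261 + 0.8286) / 5 = 0.813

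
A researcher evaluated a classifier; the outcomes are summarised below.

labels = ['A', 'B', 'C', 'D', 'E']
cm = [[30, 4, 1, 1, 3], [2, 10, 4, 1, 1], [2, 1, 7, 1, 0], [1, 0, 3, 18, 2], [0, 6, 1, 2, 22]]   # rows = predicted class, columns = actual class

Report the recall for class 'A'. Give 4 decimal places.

One-vs-rest for 'A': TP = diagonal; FP = other classes predicted 'A'; FN = 'A' predicted as other.
recall = TP/(TP+FN).
A: TP=30, FN=2+2+1+0=5 → 30/35 = 0.85714

0.8571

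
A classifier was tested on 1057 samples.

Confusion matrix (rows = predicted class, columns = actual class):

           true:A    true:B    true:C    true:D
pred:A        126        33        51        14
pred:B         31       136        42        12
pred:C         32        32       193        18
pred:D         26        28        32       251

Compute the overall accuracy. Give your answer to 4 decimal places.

0.6679

Accuracy = trace / total = (126+136+193+251=706) / 1057 = 706/1057 = 0.6679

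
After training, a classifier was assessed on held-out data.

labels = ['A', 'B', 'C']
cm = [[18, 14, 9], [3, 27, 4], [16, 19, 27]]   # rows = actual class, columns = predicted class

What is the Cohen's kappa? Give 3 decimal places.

Observed agreement pₒ = trace/N = 72/137 = 0.5255
Expected agreement pₑ = Σ (rowᵢ·colᵢ)/N² = (41·37 + 34·60 + 62·40)/137² = 0.3216
κ = (pₒ − pₑ)/(1 − pₑ) = (0.5255 − 0.3216)/(1 − 0.3216) = 0.301

0.301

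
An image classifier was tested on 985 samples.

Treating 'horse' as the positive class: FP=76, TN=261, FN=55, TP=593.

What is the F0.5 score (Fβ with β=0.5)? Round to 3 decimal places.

0.892

Fβ = (1+β²)·TP / ((1+β²)·TP + β²·FN + FP), with β²=1/4
= 1.25·593 / (1.25·593 + 0.25·55 + 76) = 0.892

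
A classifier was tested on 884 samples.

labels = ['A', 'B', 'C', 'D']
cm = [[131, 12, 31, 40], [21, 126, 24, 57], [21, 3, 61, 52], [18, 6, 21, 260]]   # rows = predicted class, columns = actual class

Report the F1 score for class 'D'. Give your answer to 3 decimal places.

0.728

Treat 'D' as positive and all other classes as negative.
F1 score = 2·TP/(2·TP+FP+FN).
D: TP=260, FP=18+6+21=45, FN=40+57+52=149 → 520/714 = 0.7283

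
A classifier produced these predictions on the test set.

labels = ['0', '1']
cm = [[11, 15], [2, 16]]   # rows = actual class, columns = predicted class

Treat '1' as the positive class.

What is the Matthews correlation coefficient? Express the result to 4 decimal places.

0.3362

MCC = (TP·TN − FP·FN) / √((TP+FP)(TP+FN)(TN+FP)(TN+FN))
Numerator = 16·11 − 15·2 = 146
Denominator = √(31·18·26·13) = √188604 = 434.2856
MCC = 146 / 434.2856 = 0.3362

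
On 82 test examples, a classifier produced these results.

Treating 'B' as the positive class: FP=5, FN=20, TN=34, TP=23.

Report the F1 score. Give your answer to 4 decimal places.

Precision = TP/(TP+FP) = 23/28 = 0.8214
Recall = TP/(TP+FN) = 23/43 = 0.5349
F1 = 2·TP/(2·TP+FP+FN) = 46/71 = 0.6479

0.6479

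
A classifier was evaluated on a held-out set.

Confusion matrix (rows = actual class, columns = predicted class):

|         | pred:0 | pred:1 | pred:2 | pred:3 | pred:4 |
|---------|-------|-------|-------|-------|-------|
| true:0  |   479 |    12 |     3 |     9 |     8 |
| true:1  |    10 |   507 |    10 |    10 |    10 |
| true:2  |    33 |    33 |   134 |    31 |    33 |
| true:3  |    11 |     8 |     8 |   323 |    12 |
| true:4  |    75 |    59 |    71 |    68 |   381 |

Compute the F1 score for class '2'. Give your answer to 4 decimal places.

F1 score = 2·TP/(2·TP+FP+FN).
2: TP=134, FP=3+10+8+71=92, FN=33+33+31+33=130 → 268/490 = 0.54694

0.5469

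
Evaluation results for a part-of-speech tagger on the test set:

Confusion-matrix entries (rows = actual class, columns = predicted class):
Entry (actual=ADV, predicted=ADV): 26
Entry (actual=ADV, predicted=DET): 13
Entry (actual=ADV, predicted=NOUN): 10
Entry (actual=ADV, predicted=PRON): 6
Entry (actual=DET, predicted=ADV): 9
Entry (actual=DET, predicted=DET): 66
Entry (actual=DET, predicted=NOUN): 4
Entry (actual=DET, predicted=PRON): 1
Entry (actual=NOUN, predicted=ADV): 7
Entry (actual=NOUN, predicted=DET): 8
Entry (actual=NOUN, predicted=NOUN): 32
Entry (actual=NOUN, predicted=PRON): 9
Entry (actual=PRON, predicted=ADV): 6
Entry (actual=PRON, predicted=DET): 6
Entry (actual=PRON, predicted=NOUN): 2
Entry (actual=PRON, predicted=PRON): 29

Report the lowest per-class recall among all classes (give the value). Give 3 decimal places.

0.473

Per-class recall (TP/(TP+FN)):
  ADV: TP=26, FN=13+10+6=29 → 26/55 = 0.4727
  DET: TP=66, FN=9+4+1=14 → 66/80 = 0.8250
  NOUN: TP=32, FN=7+8+9=24 → 32/56 = 0.5714
  PRON: TP=29, FN=6+6+2=14 → 29/43 = 0.6744
Lowest is class 'ADV' with recall = 0.473.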